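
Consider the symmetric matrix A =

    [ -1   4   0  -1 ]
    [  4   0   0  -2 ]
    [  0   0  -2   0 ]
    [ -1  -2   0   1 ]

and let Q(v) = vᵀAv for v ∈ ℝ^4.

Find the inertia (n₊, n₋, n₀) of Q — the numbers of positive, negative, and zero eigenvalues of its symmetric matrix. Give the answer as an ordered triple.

Applying the same elementary operations to the rows and columns of A produces a congruent diagonal matrix with entries -1, 16, -2, -1/4.
So there are 1 positive, 3 negative pivots.

(1, 3, 0)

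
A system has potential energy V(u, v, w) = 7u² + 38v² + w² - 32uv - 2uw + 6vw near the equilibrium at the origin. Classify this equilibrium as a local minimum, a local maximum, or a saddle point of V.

The Hessian at the origin is H = [[14, -32, -2], [-32, 76, 6], [-2, 6, 2]].
Row-reducing H symmetrically gives the diagonal entries 14, 20/7, 1.
That gives 3 positive pivots.
H is positive definite, so the origin is a strict local minimum.

local minimum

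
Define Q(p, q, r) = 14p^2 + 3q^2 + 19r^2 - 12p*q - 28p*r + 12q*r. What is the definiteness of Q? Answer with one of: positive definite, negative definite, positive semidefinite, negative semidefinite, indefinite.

The symmetric matrix of Q is A = [[14, -6, -14], [-6, 3, 6], [-14, 6, 19]].
Leading principal minors: Δ_1 = 14, Δ_2 = 6, Δ_3 = 30.
All leading principal minors are positive, so by Sylvester's criterion Q is positive definite.

positive definite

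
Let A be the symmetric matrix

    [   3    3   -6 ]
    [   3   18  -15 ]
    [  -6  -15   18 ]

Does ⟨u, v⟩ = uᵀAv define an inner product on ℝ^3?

yes

Congruent diagonalization of A (simultaneous row and column reduction) yields pivots 3, 15, 3/5.
Counting signs: 3 positive.
Hence Q is positive definite.
⟨·,·⟩ is an inner product exactly when A is positive definite.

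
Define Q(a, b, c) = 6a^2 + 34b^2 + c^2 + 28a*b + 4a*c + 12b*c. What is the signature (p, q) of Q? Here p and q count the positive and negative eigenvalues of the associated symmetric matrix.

(2, 1)

The symmetric matrix is A = [[6, 14, 2], [14, 34, 6], [2, 6, 1]].
Row-reducing A symmetrically gives the diagonal entries 6, 4/3, -1.
So there are 2 positive, 1 negative pivots.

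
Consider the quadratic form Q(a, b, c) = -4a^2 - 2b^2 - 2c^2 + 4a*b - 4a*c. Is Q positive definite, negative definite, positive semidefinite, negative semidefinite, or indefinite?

The symmetric matrix is A = [[-4, 2, -2], [2, -2, 0], [-2, 0, -2]].
Applying the same elementary operations to the rows and columns of A produces a congruent diagonal matrix with entries -4, -1, 0.
So there are 2 negative, 1 zero pivots.
Hence Q is negative semidefinite.

negative semidefinite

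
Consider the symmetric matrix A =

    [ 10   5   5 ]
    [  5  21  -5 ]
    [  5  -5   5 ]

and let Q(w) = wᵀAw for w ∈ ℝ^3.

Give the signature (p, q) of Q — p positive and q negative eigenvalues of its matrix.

(2, 1)

Applying the same elementary operations to the rows and columns of A produces a congruent diagonal matrix with entries 10, 37/2, -20/37.
Counting signs: 2 positive, 1 negative.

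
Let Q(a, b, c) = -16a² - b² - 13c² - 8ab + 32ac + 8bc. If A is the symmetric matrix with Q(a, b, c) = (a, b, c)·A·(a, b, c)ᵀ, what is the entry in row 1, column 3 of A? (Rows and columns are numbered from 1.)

16

The coefficient of a·c in Q is 32. For a symmetric A this equals A[1,3] + A[3,1] = 2·A[1,3].
So A[1,3] = 32/2 = 16.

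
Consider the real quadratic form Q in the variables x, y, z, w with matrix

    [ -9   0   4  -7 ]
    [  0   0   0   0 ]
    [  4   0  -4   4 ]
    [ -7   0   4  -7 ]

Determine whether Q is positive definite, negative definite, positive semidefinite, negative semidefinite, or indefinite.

Applying the same elementary operations to the rows and columns of A produces a congruent diagonal matrix with entries -9, 0, -20/9, -6/5.
That gives 3 negative, 1 zero pivots.
Hence Q is negative semidefinite.

negative semidefinite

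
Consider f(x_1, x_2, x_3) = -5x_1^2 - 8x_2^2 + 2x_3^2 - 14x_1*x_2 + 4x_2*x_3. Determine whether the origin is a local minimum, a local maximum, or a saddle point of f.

saddle point

The Hessian at the origin is H = [[-10, -14, 0], [-14, -16, 4], [0, 4, 4]].
Row-reducing H symmetrically gives the diagonal entries -10, 18/5, -4/9.
Counting signs: 1 positive, 2 negative.
H is indefinite, so the origin is a saddle point.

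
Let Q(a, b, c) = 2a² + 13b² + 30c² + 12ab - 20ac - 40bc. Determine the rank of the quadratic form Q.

2

The associated matrix is A = [[2, 6, -10], [6, 13, -20], [-10, -20, 30]].
Applying the same elementary operations to the rows and columns of A produces a congruent diagonal matrix with entries 2, -5, 0.
Counting signs: 1 positive, 1 negative, 1 zero.
The rank is the number of nonzero pivots: 2.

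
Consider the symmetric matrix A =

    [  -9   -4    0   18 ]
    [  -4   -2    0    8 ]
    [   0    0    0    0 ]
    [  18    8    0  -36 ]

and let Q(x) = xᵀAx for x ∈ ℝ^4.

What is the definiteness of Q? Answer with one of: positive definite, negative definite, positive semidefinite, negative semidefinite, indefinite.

negative semidefinite

Congruent diagonalization of A (simultaneous row and column reduction) yields pivots -9, -2/9, 0, 0.
That gives 2 negative, 2 zero pivots.
Hence Q is negative semidefinite.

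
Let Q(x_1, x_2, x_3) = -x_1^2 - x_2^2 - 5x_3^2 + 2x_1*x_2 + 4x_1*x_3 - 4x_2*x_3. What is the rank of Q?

The symmetric matrix is A = [[-1, 1, 2], [1, -1, -2], [2, -2, -5]].
Row-reducing A symmetrically gives the diagonal entries -1, 0, -1.
So there are 2 negative, 1 zero pivots.
The rank is the number of nonzero pivots: 2.

2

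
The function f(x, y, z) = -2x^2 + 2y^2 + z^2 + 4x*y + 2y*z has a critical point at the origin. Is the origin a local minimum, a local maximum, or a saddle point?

The Hessian at the origin is H = [[-4, 4, 0], [4, 4, 2], [0, 2, 2]].
Applying the same elementary operations to the rows and columns of H produces a congruent diagonal matrix with entries -4, 8, 3/2.
So there are 2 positive, 1 negative pivots.
H is indefinite, so the origin is a saddle point.

saddle point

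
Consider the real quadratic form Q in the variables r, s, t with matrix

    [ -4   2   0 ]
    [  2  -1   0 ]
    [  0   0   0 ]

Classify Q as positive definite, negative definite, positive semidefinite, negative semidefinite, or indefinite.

negative semidefinite

Symmetric row and column elimination reduces A to a congruent diagonal form with pivots -4, 0, 0.
So there are 1 negative, 2 zero pivots.
Hence Q is negative semidefinite.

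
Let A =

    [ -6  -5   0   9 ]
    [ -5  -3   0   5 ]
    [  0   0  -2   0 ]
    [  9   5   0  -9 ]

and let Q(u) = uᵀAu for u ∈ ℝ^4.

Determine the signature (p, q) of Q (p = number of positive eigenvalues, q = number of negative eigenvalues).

Applying the same elementary operations to the rows and columns of A produces a congruent diagonal matrix with entries -6, 7/6, -2, -6/7.
Counting signs: 1 positive, 3 negative.

(1, 3)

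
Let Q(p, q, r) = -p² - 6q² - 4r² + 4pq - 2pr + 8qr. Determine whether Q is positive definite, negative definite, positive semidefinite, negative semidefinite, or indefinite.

The symmetric matrix is A = [[-1, 2, -1], [2, -6, 4], [-1, 4, -4]].
Congruent diagonalization of A (simultaneous row and column reduction) yields pivots -1, -2, -1.
Counting signs: 3 negative.
Hence Q is negative definite.

negative definite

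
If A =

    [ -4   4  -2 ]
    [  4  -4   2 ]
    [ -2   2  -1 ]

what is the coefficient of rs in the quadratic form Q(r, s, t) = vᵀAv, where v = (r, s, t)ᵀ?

8

The coefficient of rs is A[1,2] + A[2,1] = 2·4 = 8.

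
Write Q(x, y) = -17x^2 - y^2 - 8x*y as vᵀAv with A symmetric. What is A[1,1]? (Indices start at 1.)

-17

The coefficient of x^2 in Q is -17, and that is exactly A[1,1].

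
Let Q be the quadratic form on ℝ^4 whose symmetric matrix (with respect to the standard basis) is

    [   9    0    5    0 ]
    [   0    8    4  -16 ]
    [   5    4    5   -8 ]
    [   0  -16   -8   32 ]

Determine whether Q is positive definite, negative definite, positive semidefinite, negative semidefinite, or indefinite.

positive semidefinite

Symmetric row and column elimination reduces A to a congruent diagonal form with pivots 9, 8, 2/9, 0.
Counting signs: 3 positive, 1 zero.
Hence Q is positive semidefinite.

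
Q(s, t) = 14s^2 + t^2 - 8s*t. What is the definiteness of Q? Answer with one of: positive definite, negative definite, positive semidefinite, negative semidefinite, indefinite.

The symmetric matrix of Q is [[14, -4], [-4, 1]].
For the 2×2 matrix [[14, -4], [-4, 1]]: det = 14·1 − (-4)² = -2, trace = 15.
det < 0 so the eigenvalues have opposite signs; the form is indefinite.

indefinite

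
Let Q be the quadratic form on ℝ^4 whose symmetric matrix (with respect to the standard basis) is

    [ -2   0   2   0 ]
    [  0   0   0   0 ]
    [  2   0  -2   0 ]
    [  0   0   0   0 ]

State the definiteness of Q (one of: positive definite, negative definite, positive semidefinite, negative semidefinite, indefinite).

negative semidefinite

Applying the same elementary operations to the rows and columns of A produces a congruent diagonal matrix with entries -2, 0, 0, 0.
So there are 1 negative, 3 zero pivots.
Hence Q is negative semidefinite.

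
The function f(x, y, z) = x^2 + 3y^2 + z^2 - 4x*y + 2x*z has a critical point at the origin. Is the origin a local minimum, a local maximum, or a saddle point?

saddle point

The Hessian at the origin is H = [[2, -4, 2], [-4, 6, 0], [2, 0, 2]].
An LDLᵀ factorisation of H has diagonal entries 2, -2, 8.
So there are 2 positive, 1 negative pivots.
H is indefinite, so the origin is a saddle point.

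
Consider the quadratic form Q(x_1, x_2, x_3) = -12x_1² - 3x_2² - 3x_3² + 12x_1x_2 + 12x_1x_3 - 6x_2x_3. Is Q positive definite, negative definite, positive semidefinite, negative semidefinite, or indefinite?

The symmetric matrix is A = [[-12, 6, 6], [6, -3, -3], [6, -3, -3]].
Row-reducing A symmetrically gives the diagonal entries -12, 0, 0.
Counting signs: 1 negative, 2 zero.
Hence Q is negative semidefinite.

negative semidefinite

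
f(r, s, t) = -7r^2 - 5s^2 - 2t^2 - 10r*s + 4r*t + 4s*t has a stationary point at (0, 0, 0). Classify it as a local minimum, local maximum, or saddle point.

local maximum

The Hessian at the origin is H = [[-14, -10, 4], [-10, -10, 4], [4, 4, -4]].
An LDLᵀ factorisation of H has diagonal entries -14, -20/7, -12/5.
Counting signs: 3 negative.
H is negative definite, so the origin is a strict local maximum.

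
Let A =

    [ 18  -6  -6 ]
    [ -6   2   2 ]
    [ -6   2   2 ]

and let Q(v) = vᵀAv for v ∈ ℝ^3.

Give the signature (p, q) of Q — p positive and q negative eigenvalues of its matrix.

(1, 0)

Congruent diagonalization of A (simultaneous row and column reduction) yields pivots 18, 0, 0.
That gives 1 positive, 2 zero pivots.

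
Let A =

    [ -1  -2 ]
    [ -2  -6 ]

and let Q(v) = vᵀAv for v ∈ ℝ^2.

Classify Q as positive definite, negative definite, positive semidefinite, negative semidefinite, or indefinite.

negative definite

Leading principal minors: Δ_1 = -1, Δ_2 = 2.
The signs alternate starting with Δ_1 < 0, so by Sylvester's criterion Q is negative definite.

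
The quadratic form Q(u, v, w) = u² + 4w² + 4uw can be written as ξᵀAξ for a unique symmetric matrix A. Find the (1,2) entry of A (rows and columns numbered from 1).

0

The coefficient of u·v in Q is 0. For a symmetric A this equals A[1,2] + A[2,1] = 2·A[1,2].
So A[1,2] = 0/2 = 0.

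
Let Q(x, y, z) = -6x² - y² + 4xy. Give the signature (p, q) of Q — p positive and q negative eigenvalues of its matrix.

(0, 2)

The associated matrix is A = [[-6, 2, 0], [2, -1, 0], [0, 0, 0]].
Applying the same elementary operations to the rows and columns of A produces a congruent diagonal matrix with entries -6, -1/3, 0.
So there are 2 negative, 1 zero pivots.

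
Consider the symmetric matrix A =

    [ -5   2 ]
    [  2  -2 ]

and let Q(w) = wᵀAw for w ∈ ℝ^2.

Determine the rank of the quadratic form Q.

2

Applying the same elementary operations to the rows and columns of A produces a congruent diagonal matrix with entries -5, -6/5.
That gives 2 negative pivots.
The rank is the number of nonzero pivots: 2.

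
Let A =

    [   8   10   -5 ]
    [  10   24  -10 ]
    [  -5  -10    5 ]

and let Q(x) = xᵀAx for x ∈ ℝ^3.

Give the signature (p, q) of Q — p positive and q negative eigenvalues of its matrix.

(3, 0)

An LDLᵀ factorisation of A has diagonal entries 8, 23/2, 15/23.
Counting signs: 3 positive.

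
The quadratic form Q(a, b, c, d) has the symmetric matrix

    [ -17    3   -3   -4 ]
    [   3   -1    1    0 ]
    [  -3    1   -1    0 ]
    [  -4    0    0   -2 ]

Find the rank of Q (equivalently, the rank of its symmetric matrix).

Applying the same elementary operations to the rows and columns of A produces a congruent diagonal matrix with entries -17, -8/17, 0, 0.
Counting signs: 2 negative, 2 zero.
The rank is the number of nonzero pivots: 2.

2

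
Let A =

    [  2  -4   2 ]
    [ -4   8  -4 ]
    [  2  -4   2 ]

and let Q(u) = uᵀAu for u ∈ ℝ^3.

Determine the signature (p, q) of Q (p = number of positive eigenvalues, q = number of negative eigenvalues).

Row-reducing A symmetrically gives the diagonal entries 2, 0, 0.
Counting signs: 1 positive, 2 zero.

(1, 0)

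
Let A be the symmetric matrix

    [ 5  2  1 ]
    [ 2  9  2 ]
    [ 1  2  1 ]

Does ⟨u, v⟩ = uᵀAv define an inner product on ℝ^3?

yes

Row-reducing A symmetrically gives the diagonal entries 5, 41/5, 20/41.
So there are 3 positive pivots.
Hence Q is positive definite.
⟨·,·⟩ is an inner product exactly when A is positive definite.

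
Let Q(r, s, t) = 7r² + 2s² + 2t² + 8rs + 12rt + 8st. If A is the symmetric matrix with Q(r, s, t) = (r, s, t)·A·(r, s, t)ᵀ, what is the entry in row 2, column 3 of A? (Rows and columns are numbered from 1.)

The coefficient of s·t in Q is 8. For a symmetric A this equals A[2,3] + A[3,2] = 2·A[2,3].
So A[2,3] = 8/2 = 4.

4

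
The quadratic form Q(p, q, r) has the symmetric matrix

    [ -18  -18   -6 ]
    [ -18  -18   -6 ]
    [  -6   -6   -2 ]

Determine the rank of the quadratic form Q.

1

Row-reducing A symmetrically gives the diagonal entries -18, 0, 0.
So there are 1 negative, 2 zero pivots.
The rank is the number of nonzero pivots: 1.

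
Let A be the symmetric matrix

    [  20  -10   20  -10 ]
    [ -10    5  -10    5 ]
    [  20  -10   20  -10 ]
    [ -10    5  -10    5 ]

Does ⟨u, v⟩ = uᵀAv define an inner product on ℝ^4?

Symmetric row and column elimination reduces A to a congruent diagonal form with pivots 20, 0, 0, 0.
That gives 1 positive, 3 zero pivots.
Hence Q is positive semidefinite.
⟨·,·⟩ is an inner product exactly when A is positive definite.

no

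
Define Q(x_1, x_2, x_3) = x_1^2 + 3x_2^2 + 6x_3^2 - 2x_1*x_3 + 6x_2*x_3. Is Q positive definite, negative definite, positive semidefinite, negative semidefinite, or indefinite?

Write A = [[1, 0, -1], [0, 3, 3], [-1, 3, 6]].
Symmetric row and column elimination reduces A to a congruent diagonal form with pivots 1, 3, 2.
Counting signs: 3 positive.
Hence Q is positive definite.

positive definite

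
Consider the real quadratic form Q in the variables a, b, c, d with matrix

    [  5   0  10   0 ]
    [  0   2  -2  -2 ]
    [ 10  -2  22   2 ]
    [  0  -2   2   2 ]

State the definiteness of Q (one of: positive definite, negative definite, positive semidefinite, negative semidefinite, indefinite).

positive semidefinite

Applying the same elementary operations to the rows and columns of A produces a congruent diagonal matrix with entries 5, 2, 0, 0.
So there are 2 positive, 2 zero pivots.
Hence Q is positive semidefinite.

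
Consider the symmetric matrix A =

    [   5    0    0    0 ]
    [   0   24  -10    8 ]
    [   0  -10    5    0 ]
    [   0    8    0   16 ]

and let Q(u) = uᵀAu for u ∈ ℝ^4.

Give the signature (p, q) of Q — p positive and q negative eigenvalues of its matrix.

(3, 0)

Symmetric row and column elimination reduces A to a congruent diagonal form with pivots 5, 24, 5/6, 0.
Counting signs: 3 positive, 1 zero.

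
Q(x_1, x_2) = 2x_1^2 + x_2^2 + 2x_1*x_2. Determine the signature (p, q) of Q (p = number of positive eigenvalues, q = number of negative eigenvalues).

(2, 0)

Write A = [[2, 1], [1, 1]].
Row-reducing A symmetrically gives the diagonal entries 2, 1/2.
So there are 2 positive pivots.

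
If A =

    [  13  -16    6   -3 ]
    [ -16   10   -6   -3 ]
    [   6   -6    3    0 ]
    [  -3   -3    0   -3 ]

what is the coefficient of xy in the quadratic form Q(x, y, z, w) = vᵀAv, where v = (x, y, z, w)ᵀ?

-32

The coefficient of xy is A[1,2] + A[2,1] = 2·(-16) = -32.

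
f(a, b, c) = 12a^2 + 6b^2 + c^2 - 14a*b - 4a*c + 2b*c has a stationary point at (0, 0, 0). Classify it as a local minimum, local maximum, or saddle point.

local minimum

The Hessian at the origin is H = [[24, -14, -4], [-14, 12, 2], [-4, 2, 2]].
Congruent diagonalization of H (simultaneous row and column reduction) yields pivots 24, 23/6, 30/23.
That gives 3 positive pivots.
H is positive definite, so the origin is a strict local minimum.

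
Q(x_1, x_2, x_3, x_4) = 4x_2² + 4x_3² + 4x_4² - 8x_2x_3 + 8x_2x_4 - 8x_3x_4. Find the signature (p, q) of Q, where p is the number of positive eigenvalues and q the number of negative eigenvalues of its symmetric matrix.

(1, 0)

Write A = [[0, 0, 0, 0], [0, 4, -4, 4], [0, -4, 4, -4], [0, 4, -4, 4]].
Applying the same elementary operations to the rows and columns of A produces a congruent diagonal matrix with entries 0, 4, 0, 0.
That gives 1 positive, 3 zero pivots.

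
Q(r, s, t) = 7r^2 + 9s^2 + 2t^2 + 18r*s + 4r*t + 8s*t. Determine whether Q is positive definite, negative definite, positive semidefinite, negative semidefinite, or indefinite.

Write A = [[7, 9, 2], [9, 9, 4], [2, 4, 2]].
Applying the same elementary operations to the rows and columns of A produces a congruent diagonal matrix with entries 7, -18/7, 20/9.
Counting signs: 2 positive, 1 negative.
Hence Q is indefinite.

indefinite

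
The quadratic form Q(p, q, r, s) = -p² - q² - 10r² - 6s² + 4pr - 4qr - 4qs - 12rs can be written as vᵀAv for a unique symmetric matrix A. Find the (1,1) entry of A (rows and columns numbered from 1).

-1

The coefficient of p² in Q is -1, and that is exactly A[1,1].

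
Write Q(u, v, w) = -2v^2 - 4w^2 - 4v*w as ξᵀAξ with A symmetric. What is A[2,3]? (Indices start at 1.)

The coefficient of v·w in Q is -4. For a symmetric A this equals A[2,3] + A[3,2] = 2·A[2,3].
So A[2,3] = -4/2 = -2.

-2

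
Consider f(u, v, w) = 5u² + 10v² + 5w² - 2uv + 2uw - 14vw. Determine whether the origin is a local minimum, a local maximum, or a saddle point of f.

The Hessian at the origin is H = [[10, -2, 2], [-2, 20, -14], [2, -14, 10]].
An LDLᵀ factorisation of H has diagonal entries 10, 98/5, 8/49.
So there are 3 positive pivots.
H is positive definite, so the origin is a strict local minimum.

local minimum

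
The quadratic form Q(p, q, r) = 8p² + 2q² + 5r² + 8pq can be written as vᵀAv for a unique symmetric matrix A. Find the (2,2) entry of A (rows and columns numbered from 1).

The coefficient of q² in Q is 2, and that is exactly A[2,2].

2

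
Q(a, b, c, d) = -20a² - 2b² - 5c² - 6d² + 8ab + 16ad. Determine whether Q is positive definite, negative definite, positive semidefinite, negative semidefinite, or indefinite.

negative definite

The associated matrix is A = [[-20, 4, 0, 8], [4, -2, 0, 0], [0, 0, -5, 0], [8, 0, 0, -6]].
Row-reducing A symmetrically gives the diagonal entries -20, -6/5, -5, -2/3.
Counting signs: 4 negative.
Hence Q is negative definite.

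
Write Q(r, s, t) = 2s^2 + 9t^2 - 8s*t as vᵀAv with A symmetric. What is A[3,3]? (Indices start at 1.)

The coefficient of t^2 in Q is 9, and that is exactly A[3,3].

9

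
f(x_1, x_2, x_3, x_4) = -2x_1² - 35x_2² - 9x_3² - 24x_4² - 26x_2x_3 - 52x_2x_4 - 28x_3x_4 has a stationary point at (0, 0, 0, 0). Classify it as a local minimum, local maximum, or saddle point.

The Hessian at the origin is H = [[-4, 0, 0, 0], [0, -70, -26, -52], [0, -26, -18, -28], [0, -52, -28, -48]].
An LDLᵀ factorisation of H has diagonal entries -4, -70, -292/35, -24/73.
Counting signs: 4 negative.
H is negative definite, so the origin is a strict local maximum.

local maximum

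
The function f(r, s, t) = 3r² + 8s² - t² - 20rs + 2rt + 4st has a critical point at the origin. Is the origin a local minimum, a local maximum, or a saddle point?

saddle point

The Hessian at the origin is H = [[6, -20, 2], [-20, 16, 4], [2, 4, -2]].
Congruent diagonalization of H (simultaneous row and column reduction) yields pivots 6, -152/3, -8/19.
That gives 1 positive, 2 negative pivots.
H is indefinite, so the origin is a saddle point.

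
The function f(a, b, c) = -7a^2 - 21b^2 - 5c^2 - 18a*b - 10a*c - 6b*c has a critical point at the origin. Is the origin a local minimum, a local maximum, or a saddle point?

local maximum

The Hessian at the origin is H = [[-14, -18, -10], [-18, -42, -6], [-10, -6, -10]].
Applying the same elementary operations to the rows and columns of H produces a congruent diagonal matrix with entries -14, -132/7, -4/11.
So there are 3 negative pivots.
H is negative definite, so the origin is a strict local maximum.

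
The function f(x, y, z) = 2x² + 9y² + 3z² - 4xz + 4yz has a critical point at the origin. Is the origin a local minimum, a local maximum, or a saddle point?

local minimum

The Hessian at the origin is H = [[4, 0, -4], [0, 18, 4], [-4, 4, 6]].
Congruent diagonalization of H (simultaneous row and column reduction) yields pivots 4, 18, 10/9.
So there are 3 positive pivots.
H is positive definite, so the origin is a strict local minimum.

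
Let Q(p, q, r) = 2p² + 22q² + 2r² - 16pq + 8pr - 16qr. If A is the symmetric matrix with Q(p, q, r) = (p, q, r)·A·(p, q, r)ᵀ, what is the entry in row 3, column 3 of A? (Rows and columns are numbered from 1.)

2

The coefficient of r² in Q is 2, and that is exactly A[3,3].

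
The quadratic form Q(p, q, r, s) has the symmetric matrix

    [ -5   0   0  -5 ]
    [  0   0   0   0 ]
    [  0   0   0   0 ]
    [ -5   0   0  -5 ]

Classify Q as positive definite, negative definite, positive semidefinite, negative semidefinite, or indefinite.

Symmetric row and column elimination reduces A to a congruent diagonal form with pivots -5, 0, 0, 0.
Counting signs: 1 negative, 3 zero.
Hence Q is negative semidefinite.

negative semidefinite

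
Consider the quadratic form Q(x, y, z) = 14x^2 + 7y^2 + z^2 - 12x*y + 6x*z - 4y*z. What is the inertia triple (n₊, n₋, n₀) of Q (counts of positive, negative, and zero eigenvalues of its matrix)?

The associated matrix is A = [[14, -6, 3], [-6, 7, -2], [3, -2, 1]].
Symmetric row and column elimination reduces A to a congruent diagonal form with pivots 14, 31/7, 15/62.
So there are 3 positive pivots.

(3, 0, 0)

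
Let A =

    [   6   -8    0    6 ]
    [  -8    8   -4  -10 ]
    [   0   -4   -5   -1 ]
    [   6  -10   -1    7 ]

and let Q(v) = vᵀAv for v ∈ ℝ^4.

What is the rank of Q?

Row-reducing A symmetrically gives the diagonal entries 6, -8/3, 1, -3/2.
That gives 2 positive, 2 negative pivots.
The rank is the number of nonzero pivots: 4.

4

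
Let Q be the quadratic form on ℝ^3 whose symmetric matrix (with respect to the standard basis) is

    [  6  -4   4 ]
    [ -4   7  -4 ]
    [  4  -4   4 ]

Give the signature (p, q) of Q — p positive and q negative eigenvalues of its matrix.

(3, 0)

Row-reducing A symmetrically gives the diagonal entries 6, 13/3, 12/13.
Counting signs: 3 positive.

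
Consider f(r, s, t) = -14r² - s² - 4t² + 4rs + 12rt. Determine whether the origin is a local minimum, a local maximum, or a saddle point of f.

local maximum

The Hessian at the origin is H = [[-28, 4, 12], [4, -2, 0], [12, 0, -8]].
Congruent diagonalization of H (simultaneous row and column reduction) yields pivots -28, -10/7, -4/5.
That gives 3 negative pivots.
H is negative definite, so the origin is a strict local maximum.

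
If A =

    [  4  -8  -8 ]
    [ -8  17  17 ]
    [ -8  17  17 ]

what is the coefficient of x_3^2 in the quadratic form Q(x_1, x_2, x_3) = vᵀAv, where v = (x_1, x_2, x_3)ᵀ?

17

The coefficient of x_3^2 is the diagonal entry A[3,3] = 17.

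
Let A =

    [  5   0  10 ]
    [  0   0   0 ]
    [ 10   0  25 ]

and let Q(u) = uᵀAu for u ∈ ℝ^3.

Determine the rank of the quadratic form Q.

Applying the same elementary operations to the rows and columns of A produces a congruent diagonal matrix with entries 5, 0, 5.
So there are 2 positive, 1 zero pivots.
The rank is the number of nonzero pivots: 2.

2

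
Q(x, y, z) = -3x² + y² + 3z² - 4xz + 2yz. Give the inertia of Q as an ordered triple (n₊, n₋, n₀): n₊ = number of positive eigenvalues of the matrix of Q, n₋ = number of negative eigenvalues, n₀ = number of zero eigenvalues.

(2, 1, 0)

The symmetric matrix is A = [[-3, 0, -2], [0, 1, 1], [-2, 1, 3]].
Symmetric row and column elimination reduces A to a congruent diagonal form with pivots -3, 1, 10/3.
Counting signs: 2 positive, 1 negative.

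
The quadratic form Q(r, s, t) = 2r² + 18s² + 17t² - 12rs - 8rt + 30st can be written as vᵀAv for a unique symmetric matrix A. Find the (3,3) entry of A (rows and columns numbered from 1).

17

The coefficient of t² in Q is 17, and that is exactly A[3,3].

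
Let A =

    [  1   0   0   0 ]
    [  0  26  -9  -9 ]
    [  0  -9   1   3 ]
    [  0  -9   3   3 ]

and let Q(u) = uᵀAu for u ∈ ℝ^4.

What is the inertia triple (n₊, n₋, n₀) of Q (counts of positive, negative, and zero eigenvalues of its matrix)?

Applying the same elementary operations to the rows and columns of A produces a congruent diagonal matrix with entries 1, 26, -55/26, -6/55.
So there are 2 positive, 2 negative pivots.

(2, 2, 0)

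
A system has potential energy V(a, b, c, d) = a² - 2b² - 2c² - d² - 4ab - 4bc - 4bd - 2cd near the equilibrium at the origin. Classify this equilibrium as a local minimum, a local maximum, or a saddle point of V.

The Hessian at the origin is H = [[2, -4, 0, 0], [-4, -4, -4, -4], [0, -4, -4, -2], [0, -4, -2, -2]].
Applying the same elementary operations to the rows and columns of H produces a congruent diagonal matrix with entries 2, -12, -8/3, -1/2.
So there are 1 positive, 3 negative pivots.
H is indefinite, so the origin is a saddle point.

saddle point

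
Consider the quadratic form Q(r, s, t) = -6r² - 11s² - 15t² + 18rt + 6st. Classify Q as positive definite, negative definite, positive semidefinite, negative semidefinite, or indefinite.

negative definite

The symmetric matrix of Q is A = [[-6, 0, 9], [0, -11, 3], [9, 3, -15]].
Leading principal minors: Δ_1 = -6, Δ_2 = 66, Δ_3 = -45.
The signs alternate starting with Δ_1 < 0, so by Sylvester's criterion Q is negative definite.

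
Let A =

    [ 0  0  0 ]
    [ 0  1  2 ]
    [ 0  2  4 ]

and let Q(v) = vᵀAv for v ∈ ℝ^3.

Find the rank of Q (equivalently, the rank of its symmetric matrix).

1

Row-reducing A symmetrically gives the diagonal entries 0, 1, 0.
So there are 1 positive, 2 zero pivots.
The rank is the number of nonzero pivots: 1.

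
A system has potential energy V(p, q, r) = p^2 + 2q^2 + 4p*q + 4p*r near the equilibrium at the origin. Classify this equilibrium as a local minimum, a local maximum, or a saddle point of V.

saddle point

The Hessian at the origin is H = [[2, 4, 4], [4, 4, 0], [4, 0, 0]].
An LDLᵀ factorisation of H has diagonal entries 2, -4, 8.
That gives 2 positive, 1 negative pivots.
H is indefinite, so the origin is a saddle point.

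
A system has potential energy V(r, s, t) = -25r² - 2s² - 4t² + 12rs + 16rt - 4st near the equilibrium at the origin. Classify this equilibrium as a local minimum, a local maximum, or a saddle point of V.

local maximum

The Hessian at the origin is H = [[-50, 12, 16], [12, -4, -4], [16, -4, -8]].
Row-reducing H symmetrically gives the diagonal entries -50, -28/25, -20/7.
That gives 3 negative pivots.
H is negative definite, so the origin is a strict local maximum.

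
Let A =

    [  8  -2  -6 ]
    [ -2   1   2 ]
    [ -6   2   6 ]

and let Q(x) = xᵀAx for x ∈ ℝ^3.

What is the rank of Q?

3

Congruent diagonalization of A (simultaneous row and column reduction) yields pivots 8, 1/2, 1.
Counting signs: 3 positive.
The rank is the number of nonzero pivots: 3.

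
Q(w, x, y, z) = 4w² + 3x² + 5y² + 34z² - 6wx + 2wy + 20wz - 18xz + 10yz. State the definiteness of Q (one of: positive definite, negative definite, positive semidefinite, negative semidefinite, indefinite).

positive definite

The symmetric matrix is A = [[4, -3, 1, 10], [-3, 3, 0, -9], [1, 0, 5, 5], [10, -9, 5, 34]].
Row-reducing A symmetrically gives the diagonal entries 4, 3/4, 4, 2.
So there are 4 positive pivots.
Hence Q is positive definite.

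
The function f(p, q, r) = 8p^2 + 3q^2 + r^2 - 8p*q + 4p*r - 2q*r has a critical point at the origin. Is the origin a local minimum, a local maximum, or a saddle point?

The Hessian at the origin is H = [[16, -8, 4], [-8, 6, -2], [4, -2, 2]].
An LDLᵀ factorisation of H has diagonal entries 16, 2, 1.
That gives 3 positive pivots.
H is positive definite, so the origin is a strict local minimum.

local minimum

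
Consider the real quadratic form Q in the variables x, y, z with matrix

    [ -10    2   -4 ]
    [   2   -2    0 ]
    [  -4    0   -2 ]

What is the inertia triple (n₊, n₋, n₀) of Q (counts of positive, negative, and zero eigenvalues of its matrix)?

Symmetric row and column elimination reduces A to a congruent diagonal form with pivots -10, -8/5, 0.
That gives 2 negative, 1 zero pivots.

(0, 2, 1)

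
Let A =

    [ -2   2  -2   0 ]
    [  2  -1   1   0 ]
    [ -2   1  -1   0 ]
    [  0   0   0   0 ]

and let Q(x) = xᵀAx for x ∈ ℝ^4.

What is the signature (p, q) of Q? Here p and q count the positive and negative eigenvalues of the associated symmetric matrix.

(1, 1)

Row-reducing A symmetrically gives the diagonal entries -2, 1, 0, 0.
That gives 1 positive, 1 negative, 2 zero pivots.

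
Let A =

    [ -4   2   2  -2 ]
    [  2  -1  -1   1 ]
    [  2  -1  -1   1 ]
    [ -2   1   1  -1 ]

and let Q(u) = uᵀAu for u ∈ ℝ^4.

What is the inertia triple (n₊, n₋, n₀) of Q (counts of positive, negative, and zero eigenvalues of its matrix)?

Applying the same elementary operations to the rows and columns of A produces a congruent diagonal matrix with entries -4, 0, 0, 0.
Counting signs: 1 negative, 3 zero.

(0, 1, 3)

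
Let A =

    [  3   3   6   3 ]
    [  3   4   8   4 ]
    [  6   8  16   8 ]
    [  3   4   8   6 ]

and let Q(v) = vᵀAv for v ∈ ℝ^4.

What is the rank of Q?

3

Congruent diagonalization of A (simultaneous row and column reduction) yields pivots 3, 1, 0, 2.
That gives 3 positive, 1 zero pivots.
The rank is the number of nonzero pivots: 3.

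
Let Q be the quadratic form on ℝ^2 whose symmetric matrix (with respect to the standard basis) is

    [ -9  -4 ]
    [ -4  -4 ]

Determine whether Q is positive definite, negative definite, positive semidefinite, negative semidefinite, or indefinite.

An LDLᵀ factorisation of A has diagonal entries -9, -20/9.
That gives 2 negative pivots.
Hence Q is negative definite.

negative definite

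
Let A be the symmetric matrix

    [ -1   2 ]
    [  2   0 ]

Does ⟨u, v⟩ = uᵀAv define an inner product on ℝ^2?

Applying the same elementary operations to the rows and columns of A produces a congruent diagonal matrix with entries -1, 4.
So there are 1 positive, 1 negative pivots.
Hence Q is indefinite.
⟨·,·⟩ is an inner product exactly when A is positive definite.

no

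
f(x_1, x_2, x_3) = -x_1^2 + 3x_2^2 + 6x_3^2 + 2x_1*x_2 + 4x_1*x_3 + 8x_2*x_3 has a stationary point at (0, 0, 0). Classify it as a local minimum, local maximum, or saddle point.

saddle point

The Hessian at the origin is H = [[-2, 2, 4], [2, 6, 8], [4, 8, 12]].
Row-reducing H symmetrically gives the diagonal entries -2, 8, 2.
Counting signs: 2 positive, 1 negative.
H is indefinite, so the origin is a saddle point.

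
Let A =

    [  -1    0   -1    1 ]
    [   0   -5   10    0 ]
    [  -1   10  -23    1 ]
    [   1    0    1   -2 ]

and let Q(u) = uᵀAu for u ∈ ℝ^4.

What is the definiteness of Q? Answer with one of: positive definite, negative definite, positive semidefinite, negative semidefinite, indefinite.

Symmetric row and column elimination reduces A to a congruent diagonal form with pivots -1, -5, -2, -1.
Counting signs: 4 negative.
Hence Q is negative definite.

negative definite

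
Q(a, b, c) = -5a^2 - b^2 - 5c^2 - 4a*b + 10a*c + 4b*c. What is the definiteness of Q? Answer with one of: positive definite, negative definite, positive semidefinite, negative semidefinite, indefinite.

negative semidefinite

The symmetric matrix is A = [[-5, -2, 5], [-2, -1, 2], [5, 2, -5]].
Symmetric row and column elimination reduces A to a congruent diagonal form with pivots -5, -1/5, 0.
That gives 2 negative, 1 zero pivots.
Hence Q is negative semidefinite.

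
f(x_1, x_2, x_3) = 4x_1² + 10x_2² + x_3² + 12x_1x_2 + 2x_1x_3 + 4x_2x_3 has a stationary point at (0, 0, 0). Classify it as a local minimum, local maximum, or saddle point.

The Hessian at the origin is H = [[8, 12, 2], [12, 20, 4], [2, 4, 2]].
Row-reducing H symmetrically gives the diagonal entries 8, 2, 1.
That gives 3 positive pivots.
H is positive definite, so the origin is a strict local minimum.

local minimum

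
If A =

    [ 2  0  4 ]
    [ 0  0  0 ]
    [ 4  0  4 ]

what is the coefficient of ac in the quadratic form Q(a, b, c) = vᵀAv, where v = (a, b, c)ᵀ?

8

The coefficient of ac is A[1,3] + A[3,1] = 2·4 = 8.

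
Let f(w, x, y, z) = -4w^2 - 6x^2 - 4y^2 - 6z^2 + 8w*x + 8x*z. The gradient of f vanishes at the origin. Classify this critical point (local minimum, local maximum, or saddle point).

saddle point

The Hessian at the origin is H = [[-8, 8, 0, 0], [8, -12, 0, 8], [0, 0, -8, 0], [0, 8, 0, -12]].
An LDLᵀ factorisation of H has diagonal entries -8, -4, -8, 4.
So there are 1 positive, 3 negative pivots.
H is indefinite, so the origin is a saddle point.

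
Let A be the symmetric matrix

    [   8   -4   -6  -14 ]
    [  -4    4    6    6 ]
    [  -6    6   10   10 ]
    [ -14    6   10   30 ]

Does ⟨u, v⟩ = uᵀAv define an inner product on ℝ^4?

Row-reducing A symmetrically gives the diagonal entries 8, 2, 1, 4.
That gives 4 positive pivots.
Hence Q is positive definite.
⟨·,·⟩ is an inner product exactly when A is positive definite.

yes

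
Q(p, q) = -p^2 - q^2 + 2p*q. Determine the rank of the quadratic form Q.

The associated matrix is A = [[-1, 1], [1, -1]].
Symmetric row and column elimination reduces A to a congruent diagonal form with pivots -1, 0.
That gives 1 negative, 1 zero pivots.
The rank is the number of nonzero pivots: 1.

1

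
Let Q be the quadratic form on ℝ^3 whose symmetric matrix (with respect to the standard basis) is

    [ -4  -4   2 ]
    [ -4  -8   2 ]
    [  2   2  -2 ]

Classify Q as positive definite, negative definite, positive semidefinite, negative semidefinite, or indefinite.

Leading principal minors: Δ_1 = -4, Δ_2 = 16, Δ_3 = -16.
The signs alternate starting with Δ_1 < 0, so by Sylvester's criterion Q is negative definite.

negative definite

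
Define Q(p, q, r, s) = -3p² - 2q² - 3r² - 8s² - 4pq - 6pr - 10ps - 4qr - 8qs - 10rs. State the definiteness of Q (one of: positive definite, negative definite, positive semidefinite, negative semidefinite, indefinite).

Write A = [[-3, -2, -3, -5], [-2, -2, -2, -4], [-3, -2, -3, -5], [-5, -4, -5, -8]].
Applying the same elementary operations to the rows and columns of A produces a congruent diagonal matrix with entries -3, -2/3, 0, 1.
That gives 1 positive, 2 negative, 1 zero pivots.
Hence Q is indefinite.

indefinite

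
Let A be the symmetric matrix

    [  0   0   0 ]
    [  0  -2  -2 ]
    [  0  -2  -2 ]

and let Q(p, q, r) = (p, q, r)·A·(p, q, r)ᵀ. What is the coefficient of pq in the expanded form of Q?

0

The coefficient of pq is A[1,2] + A[2,1] = 2·0 = 0.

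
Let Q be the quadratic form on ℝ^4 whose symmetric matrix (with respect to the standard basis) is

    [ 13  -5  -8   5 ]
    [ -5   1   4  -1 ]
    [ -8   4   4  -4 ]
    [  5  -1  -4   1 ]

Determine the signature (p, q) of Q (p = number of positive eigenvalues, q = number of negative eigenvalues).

(1, 1)

Congruent diagonalization of A (simultaneous row and column reduction) yields pivots 13, -12/13, 0, 0.
That gives 1 positive, 1 negative, 2 zero pivots.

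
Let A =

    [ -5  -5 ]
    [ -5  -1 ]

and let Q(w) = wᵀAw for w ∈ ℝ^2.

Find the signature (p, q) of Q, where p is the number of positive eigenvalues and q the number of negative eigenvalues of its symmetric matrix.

Row-reducing A symmetrically gives the diagonal entries -5, 4.
Counting signs: 1 positive, 1 negative.

(1, 1)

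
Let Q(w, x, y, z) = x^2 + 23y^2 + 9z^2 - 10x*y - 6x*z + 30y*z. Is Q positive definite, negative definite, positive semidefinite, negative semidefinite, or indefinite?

indefinite

Write A = [[0, 0, 0, 0], [0, 1, -5, -3], [0, -5, 23, 15], [0, -3, 15, 9]].
Symmetric row and column elimination reduces A to a congruent diagonal form with pivots 0, 1, -2, 0.
Counting signs: 1 positive, 1 negative, 2 zero.
Hence Q is indefinite.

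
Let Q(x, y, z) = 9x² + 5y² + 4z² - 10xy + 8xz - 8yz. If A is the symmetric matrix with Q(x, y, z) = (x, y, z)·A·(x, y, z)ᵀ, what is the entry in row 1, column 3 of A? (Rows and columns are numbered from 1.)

4

The coefficient of x·z in Q is 8. For a symmetric A this equals A[1,3] + A[3,1] = 2·A[1,3].
So A[1,3] = 8/2 = 4.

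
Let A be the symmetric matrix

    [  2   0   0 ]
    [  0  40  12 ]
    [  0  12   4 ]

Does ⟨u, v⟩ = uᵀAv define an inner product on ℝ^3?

yes

Symmetric row and column elimination reduces A to a congruent diagonal form with pivots 2, 40, 2/5.
That gives 3 positive pivots.
Hence Q is positive definite.
⟨·,·⟩ is an inner product exactly when A is positive definite.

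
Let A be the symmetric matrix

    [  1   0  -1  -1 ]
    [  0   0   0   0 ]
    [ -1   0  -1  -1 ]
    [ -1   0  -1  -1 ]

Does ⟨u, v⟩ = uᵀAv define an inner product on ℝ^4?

no

Symmetric row and column elimination reduces A to a congruent diagonal form with pivots 1, 0, -2, 0.
Counting signs: 1 positive, 1 negative, 2 zero.
Hence Q is indefinite.
⟨·,·⟩ is an inner product exactly when A is positive definite.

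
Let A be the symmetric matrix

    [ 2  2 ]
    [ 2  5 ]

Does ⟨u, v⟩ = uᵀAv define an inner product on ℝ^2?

Row-reducing A symmetrically gives the diagonal entries 2, 3.
So there are 2 positive pivots.
Hence Q is positive definite.
⟨·,·⟩ is an inner product exactly when A is positive definite.

yes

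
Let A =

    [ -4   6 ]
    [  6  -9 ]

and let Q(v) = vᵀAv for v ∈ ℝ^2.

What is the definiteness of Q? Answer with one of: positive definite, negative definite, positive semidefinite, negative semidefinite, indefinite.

negative semidefinite

Symmetric row and column elimination reduces A to a congruent diagonal form with pivots -4, 0.
That gives 1 negative, 1 zero pivots.
Hence Q is negative semidefinite.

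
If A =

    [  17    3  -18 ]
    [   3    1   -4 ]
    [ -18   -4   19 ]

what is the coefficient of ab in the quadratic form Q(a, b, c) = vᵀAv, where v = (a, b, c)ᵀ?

6

The coefficient of ab is A[1,2] + A[2,1] = 2·3 = 6.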